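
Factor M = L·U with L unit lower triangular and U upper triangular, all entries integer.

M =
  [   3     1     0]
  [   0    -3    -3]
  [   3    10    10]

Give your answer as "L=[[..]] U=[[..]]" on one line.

L=[[1,0,0],[0,1,0],[1,-3,1]] U=[[3,1,0],[0,-3,-3],[0,0,1]]

  R1 -= 0·R0 → [0,-3,-3]
  R2 -= 1·R0 → [0,9,10]
  R2 -= -3·R1 → [0,0,1]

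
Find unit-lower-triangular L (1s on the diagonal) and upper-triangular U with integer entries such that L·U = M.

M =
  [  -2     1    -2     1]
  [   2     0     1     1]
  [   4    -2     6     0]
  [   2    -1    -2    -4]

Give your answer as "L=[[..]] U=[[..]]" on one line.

L=[[1,0,0,0],[-1,1,0,0],[-2,0,1,0],[-1,0,-2,1]] U=[[-2,1,-2,1],[0,1,-1,2],[0,0,2,2],[0,0,0,1]]

  r1 -= -1·r0 → [0,1,-1,2]
  r2 -= -2·r0 → [0,0,2,2]
  r3 -= -1·r0 → [0,0,-4,-3]
  r2 -= 0·r1 → [0,0,2,2]
  r3 -= 0·r1 → [0,0,-4,-3]
  r3 -= -2·r2 → [0,0,0,1]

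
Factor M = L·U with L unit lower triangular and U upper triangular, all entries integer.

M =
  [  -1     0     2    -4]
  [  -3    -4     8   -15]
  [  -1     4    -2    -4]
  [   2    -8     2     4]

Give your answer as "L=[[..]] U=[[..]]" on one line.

  R1 -= 3·R0 → [0,-4,2,-3]
  R2 -= 1·R0 → [0,4,-4,0]
  R3 -= -2·R0 → [0,-8,6,-4]
  R2 -= -1·R1 → [0,0,-2,-3]
  R3 -= 2·R1 → [0,0,2,2]
  R3 -= -1·R2 → [0,0,0,-1]

L=[[1,0,0,0],[3,1,0,0],[1,-1,1,0],[-2,2,-1,1]] U=[[-1,0,2,-4],[0,-4,2,-3],[0,0,-2,-3],[0,0,0,-1]]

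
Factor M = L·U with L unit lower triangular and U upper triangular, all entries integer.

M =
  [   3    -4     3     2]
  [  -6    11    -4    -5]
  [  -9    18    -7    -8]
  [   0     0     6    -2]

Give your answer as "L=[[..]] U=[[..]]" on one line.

L=[[1,0,0,0],[-2,1,0,0],[-3,2,1,0],[0,0,-3,1]] U=[[3,-4,3,2],[0,3,2,-1],[0,0,-2,0],[0,0,0,-2]]

  R1 -= -2·R0 → [0,3,2,-1]
  R2 -= -3·R0 → [0,6,2,-2]
  R3 -= 0·R0 → [0,0,6,-2]
  R2 -= 2·R1 → [0,0,-2,0]
  R3 -= 0·R1 → [0,0,6,-2]
  R3 -= -3·R2 → [0,0,0,-2]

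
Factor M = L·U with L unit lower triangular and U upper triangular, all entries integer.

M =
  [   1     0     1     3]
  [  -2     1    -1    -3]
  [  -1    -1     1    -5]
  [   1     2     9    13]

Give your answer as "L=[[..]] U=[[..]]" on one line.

L=[[1,0,0,0],[-2,1,0,0],[-1,-1,1,0],[1,2,2,1]] U=[[1,0,1,3],[0,1,1,3],[0,0,3,1],[0,0,0,2]]

  row1 -= -2·row0 → [0,1,1,3]
  row2 -= -1·row0 → [0,-1,2,-2]
  row3 -= 1·row0 → [0,2,8,10]
  row2 -= -1·row1 → [0,0,3,1]
  row3 -= 2·row1 → [0,0,6,4]
  row3 -= 2·row2 → [0,0,0,2]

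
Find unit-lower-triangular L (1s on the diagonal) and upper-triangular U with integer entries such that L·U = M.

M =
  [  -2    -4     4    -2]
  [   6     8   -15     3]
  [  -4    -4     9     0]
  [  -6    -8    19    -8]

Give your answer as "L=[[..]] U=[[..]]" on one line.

  r1 -= -3·r0 → [0,-4,-3,-3]
  r2 -= 2·r0 → [0,4,1,4]
  r3 -= 3·r0 → [0,4,7,-2]
  r2 -= -1·r1 → [0,0,-2,1]
  r3 -= -1·r1 → [0,0,4,-5]
  r3 -= -2·r2 → [0,0,0,-3]

L=[[1,0,0,0],[-3,1,0,0],[2,-1,1,0],[3,-1,-2,1]] U=[[-2,-4,4,-2],[0,-4,-3,-3],[0,0,-2,1],[0,0,0,-3]]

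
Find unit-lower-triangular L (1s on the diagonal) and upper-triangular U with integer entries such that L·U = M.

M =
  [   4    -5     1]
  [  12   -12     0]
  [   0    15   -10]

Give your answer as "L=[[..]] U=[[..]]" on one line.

L=[[1,0,0],[3,1,0],[0,5,1]] U=[[4,-5,1],[0,3,-3],[0,0,5]]

  row1 -= 3·row0 → [0,3,-3]
  row2 -= 0·row0 → [0,15,-10]
  row2 -= 5·row1 → [0,0,5]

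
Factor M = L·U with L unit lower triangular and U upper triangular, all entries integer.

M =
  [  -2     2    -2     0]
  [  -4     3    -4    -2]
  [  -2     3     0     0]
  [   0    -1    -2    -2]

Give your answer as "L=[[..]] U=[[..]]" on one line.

L=[[1,0,0,0],[2,1,0,0],[1,-1,1,0],[0,1,-1,1]] U=[[-2,2,-2,0],[0,-1,0,-2],[0,0,2,-2],[0,0,0,-2]]

  r1 -= 2·r0 → [0,-1,0,-2]
  r2 -= 1·r0 → [0,1,2,0]
  r3 -= 0·r0 → [0,-1,-2,-2]
  r2 -= -1·r1 → [0,0,2,-2]
  r3 -= 1·r1 → [0,0,-2,0]
  r3 -= -1·r2 → [0,0,0,-2]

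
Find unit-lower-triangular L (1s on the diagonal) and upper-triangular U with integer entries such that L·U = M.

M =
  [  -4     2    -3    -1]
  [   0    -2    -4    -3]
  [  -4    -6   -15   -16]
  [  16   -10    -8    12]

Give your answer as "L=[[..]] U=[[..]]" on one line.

L=[[1,0,0,0],[0,1,0,0],[1,4,1,0],[-4,1,-4,1]] U=[[-4,2,-3,-1],[0,-2,-4,-3],[0,0,4,-3],[0,0,0,-1]]

  R1 -= 0·R0 → [0,-2,-4,-3]
  R2 -= 1·R0 → [0,-8,-12,-15]
  R3 -= -4·R0 → [0,-2,-20,8]
  R2 -= 4·R1 → [0,0,4,-3]
  R3 -= 1·R1 → [0,0,-16,11]
  R3 -= -4·R2 → [0,0,0,-1]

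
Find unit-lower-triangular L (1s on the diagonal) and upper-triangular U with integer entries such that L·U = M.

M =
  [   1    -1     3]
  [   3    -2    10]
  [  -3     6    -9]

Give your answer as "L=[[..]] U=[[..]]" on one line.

  r1 -= 3·r0 → [0,1,1]
  r2 -= -3·r0 → [0,3,0]
  r2 -= 3·r1 → [0,0,-3]

L=[[1,0,0],[3,1,0],[-3,3,1]] U=[[1,-1,3],[0,1,1],[0,0,-3]]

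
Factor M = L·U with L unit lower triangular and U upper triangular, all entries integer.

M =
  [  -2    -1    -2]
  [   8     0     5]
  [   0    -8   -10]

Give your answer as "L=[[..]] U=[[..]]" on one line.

L=[[1,0,0],[-4,1,0],[0,2,1]] U=[[-2,-1,-2],[0,-4,-3],[0,0,-4]]

  r1 -= -4·r0 → [0,-4,-3]
  r2 -= 0·r0 → [0,-8,-10]
  r2 -= 2·r1 → [0,0,-4]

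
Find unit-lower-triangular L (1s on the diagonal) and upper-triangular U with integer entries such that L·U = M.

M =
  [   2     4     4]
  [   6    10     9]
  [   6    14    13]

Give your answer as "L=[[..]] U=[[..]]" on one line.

  row1 -= 3·row0 → [0,-2,-3]
  row2 -= 3·row0 → [0,2,1]
  row2 -= -1·row1 → [0,0,-2]

L=[[1,0,0],[3,1,0],[3,-1,1]] U=[[2,4,4],[0,-2,-3],[0,0,-2]]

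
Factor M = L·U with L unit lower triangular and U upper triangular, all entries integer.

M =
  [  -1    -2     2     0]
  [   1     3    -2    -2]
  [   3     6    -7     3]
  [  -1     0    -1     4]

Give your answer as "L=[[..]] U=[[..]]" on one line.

  R1 -= -1·R0 → [0,1,0,-2]
  R2 -= -3·R0 → [0,0,-1,3]
  R3 -= 1·R0 → [0,2,-3,4]
  R2 -= 0·R1 → [0,0,-1,3]
  R3 -= 2·R1 → [0,0,-3,8]
  R3 -= 3·R2 → [0,0,0,-1]

L=[[1,0,0,0],[-1,1,0,0],[-3,0,1,0],[1,2,3,1]] U=[[-1,-2,2,0],[0,1,0,-2],[0,0,-1,3],[0,0,0,-1]]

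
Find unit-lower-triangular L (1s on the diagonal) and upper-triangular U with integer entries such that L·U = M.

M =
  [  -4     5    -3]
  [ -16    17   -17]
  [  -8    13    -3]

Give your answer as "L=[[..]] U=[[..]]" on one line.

  r1 -= 4·r0 → [0,-3,-5]
  r2 -= 2·r0 → [0,3,3]
  r2 -= -1·r1 → [0,0,-2]

L=[[1,0,0],[4,1,0],[2,-1,1]] U=[[-4,5,-3],[0,-3,-5],[0,0,-2]]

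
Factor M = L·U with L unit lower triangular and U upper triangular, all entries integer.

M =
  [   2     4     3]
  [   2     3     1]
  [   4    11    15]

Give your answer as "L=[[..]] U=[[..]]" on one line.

L=[[1,0,0],[1,1,0],[2,-3,1]] U=[[2,4,3],[0,-1,-2],[0,0,3]]

  r1 -= 1·r0 → [0,-1,-2]
  r2 -= 2·r0 → [0,3,9]
  r2 -= -3·r1 → [0,0,3]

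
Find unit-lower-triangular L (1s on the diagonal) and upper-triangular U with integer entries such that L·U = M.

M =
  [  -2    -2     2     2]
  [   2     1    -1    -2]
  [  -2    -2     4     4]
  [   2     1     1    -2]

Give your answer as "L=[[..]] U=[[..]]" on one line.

  r1 -= -1·r0 → [0,-1,1,0]
  r2 -= 1·r0 → [0,0,2,2]
  r3 -= -1·r0 → [0,-1,3,0]
  r2 -= 0·r1 → [0,0,2,2]
  r3 -= 1·r1 → [0,0,2,0]
  r3 -= 1·r2 → [0,0,0,-2]

L=[[1,0,0,0],[-1,1,0,0],[1,0,1,0],[-1,1,1,1]] U=[[-2,-2,2,2],[0,-1,1,0],[0,0,2,2],[0,0,0,-2]]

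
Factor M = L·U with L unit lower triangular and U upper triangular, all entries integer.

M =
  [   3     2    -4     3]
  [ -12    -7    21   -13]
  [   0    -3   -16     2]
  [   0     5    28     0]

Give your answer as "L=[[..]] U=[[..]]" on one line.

L=[[1,0,0,0],[-4,1,0,0],[0,-3,1,0],[0,5,-3,1]] U=[[3,2,-4,3],[0,1,5,-1],[0,0,-1,-1],[0,0,0,2]]

  R1 -= -4·R0 → [0,1,5,-1]
  R2 -= 0·R0 → [0,-3,-16,2]
  R3 -= 0·R0 → [0,5,28,0]
  R2 -= -3·R1 → [0,0,-1,-1]
  R3 -= 5·R1 → [0,0,3,5]
  R3 -= -3·R2 → [0,0,0,2]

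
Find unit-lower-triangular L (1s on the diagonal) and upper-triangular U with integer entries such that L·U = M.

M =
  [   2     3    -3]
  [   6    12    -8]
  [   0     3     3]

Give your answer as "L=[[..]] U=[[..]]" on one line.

  r1 -= 3·r0 → [0,3,1]
  r2 -= 0·r0 → [0,3,3]
  r2 -= 1·r1 → [0,0,2]

L=[[1,0,0],[3,1,0],[0,1,1]] U=[[2,3,-3],[0,3,1],[0,0,2]]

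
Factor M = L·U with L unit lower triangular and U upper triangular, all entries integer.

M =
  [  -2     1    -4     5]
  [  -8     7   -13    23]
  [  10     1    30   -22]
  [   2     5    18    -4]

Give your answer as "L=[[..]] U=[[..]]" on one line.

  r1 -= 4·r0 → [0,3,3,3]
  r2 -= -5·r0 → [0,6,10,3]
  r3 -= -1·r0 → [0,6,14,1]
  r2 -= 2·r1 → [0,0,4,-3]
  r3 -= 2·r1 → [0,0,8,-5]
  r3 -= 2·r2 → [0,0,0,1]

L=[[1,0,0,0],[4,1,0,0],[-5,2,1,0],[-1,2,2,1]] U=[[-2,1,-4,5],[0,3,3,3],[0,0,4,-3],[0,0,0,1]]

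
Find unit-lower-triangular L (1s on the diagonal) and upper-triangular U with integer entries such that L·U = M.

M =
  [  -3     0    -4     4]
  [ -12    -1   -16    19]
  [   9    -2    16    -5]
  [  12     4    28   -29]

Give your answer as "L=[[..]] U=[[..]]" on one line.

  R1 -= 4·R0 → [0,-1,0,3]
  R2 -= -3·R0 → [0,-2,4,7]
  R3 -= -4·R0 → [0,4,12,-13]
  R2 -= 2·R1 → [0,0,4,1]
  R3 -= -4·R1 → [0,0,12,-1]
  R3 -= 3·R2 → [0,0,0,-4]

L=[[1,0,0,0],[4,1,0,0],[-3,2,1,0],[-4,-4,3,1]] U=[[-3,0,-4,4],[0,-1,0,3],[0,0,4,1],[0,0,0,-4]]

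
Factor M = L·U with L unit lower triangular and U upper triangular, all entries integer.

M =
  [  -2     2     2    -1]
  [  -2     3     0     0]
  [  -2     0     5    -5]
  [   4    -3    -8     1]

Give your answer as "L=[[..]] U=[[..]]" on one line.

  row1 -= 1·row0 → [0,1,-2,1]
  row2 -= 1·row0 → [0,-2,3,-4]
  row3 -= -2·row0 → [0,1,-4,-1]
  row2 -= -2·row1 → [0,0,-1,-2]
  row3 -= 1·row1 → [0,0,-2,-2]
  row3 -= 2·row2 → [0,0,0,2]

L=[[1,0,0,0],[1,1,0,0],[1,-2,1,0],[-2,1,2,1]] U=[[-2,2,2,-1],[0,1,-2,1],[0,0,-1,-2],[0,0,0,2]]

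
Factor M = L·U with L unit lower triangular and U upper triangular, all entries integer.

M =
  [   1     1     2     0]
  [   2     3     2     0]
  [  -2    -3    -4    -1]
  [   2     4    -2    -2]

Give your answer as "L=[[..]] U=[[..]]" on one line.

  r1 -= 2·r0 → [0,1,-2,0]
  r2 -= -2·r0 → [0,-1,0,-1]
  r3 -= 2·r0 → [0,2,-6,-2]
  r2 -= -1·r1 → [0,0,-2,-1]
  r3 -= 2·r1 → [0,0,-2,-2]
  r3 -= 1·r2 → [0,0,0,-1]

L=[[1,0,0,0],[2,1,0,0],[-2,-1,1,0],[2,2,1,1]] U=[[1,1,2,0],[0,1,-2,0],[0,0,-2,-1],[0,0,0,-1]]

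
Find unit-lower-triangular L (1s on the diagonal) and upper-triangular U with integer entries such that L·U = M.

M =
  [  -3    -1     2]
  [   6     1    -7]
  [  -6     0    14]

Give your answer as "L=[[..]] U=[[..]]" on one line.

  r1 -= -2·r0 → [0,-1,-3]
  r2 -= 2·r0 → [0,2,10]
  r2 -= -2·r1 → [0,0,4]

L=[[1,0,0],[-2,1,0],[2,-2,1]] U=[[-3,-1,2],[0,-1,-3],[0,0,4]]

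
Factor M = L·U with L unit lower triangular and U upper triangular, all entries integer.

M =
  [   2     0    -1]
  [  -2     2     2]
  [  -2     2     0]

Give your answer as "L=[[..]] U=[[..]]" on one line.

  r1 -= -1·r0 → [0,2,1]
  r2 -= -1·r0 → [0,2,-1]
  r2 -= 1·r1 → [0,0,-2]

L=[[1,0,0],[-1,1,0],[-1,1,1]] U=[[2,0,-1],[0,2,1],[0,0,-2]]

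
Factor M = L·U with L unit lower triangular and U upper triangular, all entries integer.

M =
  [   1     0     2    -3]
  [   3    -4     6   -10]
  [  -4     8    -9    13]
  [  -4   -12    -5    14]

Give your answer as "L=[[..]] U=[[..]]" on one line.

L=[[1,0,0,0],[3,1,0,0],[-4,-2,1,0],[-4,3,-3,1]] U=[[1,0,2,-3],[0,-4,0,-1],[0,0,-1,-1],[0,0,0,2]]

  r1 -= 3·r0 → [0,-4,0,-1]
  r2 -= -4·r0 → [0,8,-1,1]
  r3 -= -4·r0 → [0,-12,3,2]
  r2 -= -2·r1 → [0,0,-1,-1]
  r3 -= 3·r1 → [0,0,3,5]
  r3 -= -3·r2 → [0,0,0,2]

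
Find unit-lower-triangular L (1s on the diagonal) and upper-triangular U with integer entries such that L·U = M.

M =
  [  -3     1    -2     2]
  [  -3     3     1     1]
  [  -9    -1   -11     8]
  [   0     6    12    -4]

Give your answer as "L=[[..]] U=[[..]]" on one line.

L=[[1,0,0,0],[1,1,0,0],[3,-2,1,0],[0,3,3,1]] U=[[-3,1,-2,2],[0,2,3,-1],[0,0,1,0],[0,0,0,-1]]

  r1 -= 1·r0 → [0,2,3,-1]
  r2 -= 3·r0 → [0,-4,-5,2]
  r3 -= 0·r0 → [0,6,12,-4]
  r2 -= -2·r1 → [0,0,1,0]
  r3 -= 3·r1 → [0,0,3,-1]
  r3 -= 3·r2 → [0,0,0,-1]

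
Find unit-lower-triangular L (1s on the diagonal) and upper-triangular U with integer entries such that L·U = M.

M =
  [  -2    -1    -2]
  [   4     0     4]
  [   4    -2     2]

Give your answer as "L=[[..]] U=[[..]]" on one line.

  R1 -= -2·R0 → [0,-2,0]
  R2 -= -2·R0 → [0,-4,-2]
  R2 -= 2·R1 → [0,0,-2]

L=[[1,0,0],[-2,1,0],[-2,2,1]] U=[[-2,-1,-2],[0,-2,0],[0,0,-2]]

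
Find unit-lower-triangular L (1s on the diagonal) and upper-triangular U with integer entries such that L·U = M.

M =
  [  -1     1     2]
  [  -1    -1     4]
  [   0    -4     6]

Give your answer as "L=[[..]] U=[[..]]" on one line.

L=[[1,0,0],[1,1,0],[0,2,1]] U=[[-1,1,2],[0,-2,2],[0,0,2]]

  R1 -= 1·R0 → [0,-2,2]
  R2 -= 0·R0 → [0,-4,6]
  R2 -= 2·R1 → [0,0,2]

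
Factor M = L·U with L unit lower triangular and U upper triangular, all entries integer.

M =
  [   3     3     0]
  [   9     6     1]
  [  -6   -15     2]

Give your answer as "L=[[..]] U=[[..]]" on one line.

  row1 -= 3·row0 → [0,-3,1]
  row2 -= -2·row0 → [0,-9,2]
  row2 -= 3·row1 → [0,0,-1]

L=[[1,0,0],[3,1,0],[-2,3,1]] U=[[3,3,0],[0,-3,1],[0,0,-1]]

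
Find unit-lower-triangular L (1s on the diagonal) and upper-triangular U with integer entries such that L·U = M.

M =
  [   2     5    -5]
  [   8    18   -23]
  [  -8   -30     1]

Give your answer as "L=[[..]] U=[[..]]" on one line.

  row1 -= 4·row0 → [0,-2,-3]
  row2 -= -4·row0 → [0,-10,-19]
  row2 -= 5·row1 → [0,0,-4]

L=[[1,0,0],[4,1,0],[-4,5,1]] U=[[2,5,-5],[0,-2,-3],[0,0,-4]]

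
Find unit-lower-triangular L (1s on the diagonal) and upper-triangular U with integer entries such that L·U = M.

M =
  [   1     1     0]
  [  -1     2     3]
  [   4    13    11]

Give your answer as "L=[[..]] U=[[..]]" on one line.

  R1 -= -1·R0 → [0,3,3]
  R2 -= 4·R0 → [0,9,11]
  R2 -= 3·R1 → [0,0,2]

L=[[1,0,0],[-1,1,0],[4,3,1]] U=[[1,1,0],[0,3,3],[0,0,2]]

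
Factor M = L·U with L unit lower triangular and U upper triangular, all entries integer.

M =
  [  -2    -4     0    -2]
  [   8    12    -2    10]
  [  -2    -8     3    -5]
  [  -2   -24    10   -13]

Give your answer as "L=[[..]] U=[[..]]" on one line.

L=[[1,0,0,0],[-4,1,0,0],[1,1,1,0],[1,5,4,1]] U=[[-2,-4,0,-2],[0,-4,-2,2],[0,0,5,-5],[0,0,0,-1]]

  row1 -= -4·row0 → [0,-4,-2,2]
  row2 -= 1·row0 → [0,-4,3,-3]
  row3 -= 1·row0 → [0,-20,10,-11]
  row2 -= 1·row1 → [0,0,5,-5]
  row3 -= 5·row1 → [0,0,20,-21]
  row3 -= 4·row2 → [0,0,0,-1]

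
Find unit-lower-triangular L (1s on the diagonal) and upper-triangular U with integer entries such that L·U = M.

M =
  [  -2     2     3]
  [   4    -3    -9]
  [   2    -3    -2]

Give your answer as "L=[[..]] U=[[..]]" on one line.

L=[[1,0,0],[-2,1,0],[-1,-1,1]] U=[[-2,2,3],[0,1,-3],[0,0,-2]]

  row1 -= -2·row0 → [0,1,-3]
  row2 -= -1·row0 → [0,-1,1]
  row2 -= -1·row1 → [0,0,-2]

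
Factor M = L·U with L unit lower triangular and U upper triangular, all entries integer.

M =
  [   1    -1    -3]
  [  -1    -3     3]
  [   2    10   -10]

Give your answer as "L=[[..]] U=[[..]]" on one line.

L=[[1,0,0],[-1,1,0],[2,-3,1]] U=[[1,-1,-3],[0,-4,0],[0,0,-4]]

  R1 -= -1·R0 → [0,-4,0]
  R2 -= 2·R0 → [0,12,-4]
  R2 -= -3·R1 → [0,0,-4]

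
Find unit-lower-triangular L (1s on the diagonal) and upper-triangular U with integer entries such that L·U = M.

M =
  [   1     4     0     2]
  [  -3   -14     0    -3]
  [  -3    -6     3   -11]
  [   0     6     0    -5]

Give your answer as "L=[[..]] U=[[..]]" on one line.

  R1 -= -3·R0 → [0,-2,0,3]
  R2 -= -3·R0 → [0,6,3,-5]
  R3 -= 0·R0 → [0,6,0,-5]
  R2 -= -3·R1 → [0,0,3,4]
  R3 -= -3·R1 → [0,0,0,4]
  R3 -= 0·R2 → [0,0,0,4]

L=[[1,0,0,0],[-3,1,0,0],[-3,-3,1,0],[0,-3,0,1]] U=[[1,4,0,2],[0,-2,0,3],[0,0,3,4],[0,0,0,4]]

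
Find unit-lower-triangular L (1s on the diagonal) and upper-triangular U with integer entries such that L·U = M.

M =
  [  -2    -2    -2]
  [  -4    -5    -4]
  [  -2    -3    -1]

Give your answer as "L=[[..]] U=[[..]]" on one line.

  r1 -= 2·r0 → [0,-1,0]
  r2 -= 1·r0 → [0,-1,1]
  r2 -= 1·r1 → [0,0,1]

L=[[1,0,0],[2,1,0],[1,1,1]] U=[[-2,-2,-2],[0,-1,0],[0,0,1]]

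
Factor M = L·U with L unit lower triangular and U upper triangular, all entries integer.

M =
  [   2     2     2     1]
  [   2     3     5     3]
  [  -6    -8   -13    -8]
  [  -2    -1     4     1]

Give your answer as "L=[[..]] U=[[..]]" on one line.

L=[[1,0,0,0],[1,1,0,0],[-3,-2,1,0],[-1,1,-3,1]] U=[[2,2,2,1],[0,1,3,2],[0,0,-1,-1],[0,0,0,-3]]

  row1 -= 1·row0 → [0,1,3,2]
  row2 -= -3·row0 → [0,-2,-7,-5]
  row3 -= -1·row0 → [0,1,6,2]
  row2 -= -2·row1 → [0,0,-1,-1]
  row3 -= 1·row1 → [0,0,3,0]
  row3 -= -3·row2 → [0,0,0,-3]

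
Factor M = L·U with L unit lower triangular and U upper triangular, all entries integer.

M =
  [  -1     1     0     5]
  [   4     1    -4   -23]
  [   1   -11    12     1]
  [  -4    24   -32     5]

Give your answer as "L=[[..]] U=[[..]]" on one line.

L=[[1,0,0,0],[-4,1,0,0],[-1,-2,1,0],[4,4,-4,1]] U=[[-1,1,0,5],[0,5,-4,-3],[0,0,4,0],[0,0,0,-3]]

  r1 -= -4·r0 → [0,5,-4,-3]
  r2 -= -1·r0 → [0,-10,12,6]
  r3 -= 4·r0 → [0,20,-32,-15]
  r2 -= -2·r1 → [0,0,4,0]
  r3 -= 4·r1 → [0,0,-16,-3]
  r3 -= -4·r2 → [0,0,0,-3]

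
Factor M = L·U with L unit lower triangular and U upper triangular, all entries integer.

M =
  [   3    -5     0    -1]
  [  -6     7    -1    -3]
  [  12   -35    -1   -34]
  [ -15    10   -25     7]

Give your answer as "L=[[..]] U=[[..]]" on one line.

  r1 -= -2·r0 → [0,-3,-1,-5]
  r2 -= 4·r0 → [0,-15,-1,-30]
  r3 -= -5·r0 → [0,-15,-25,2]
  r2 -= 5·r1 → [0,0,4,-5]
  r3 -= 5·r1 → [0,0,-20,27]
  r3 -= -5·r2 → [0,0,0,2]

L=[[1,0,0,0],[-2,1,0,0],[4,5,1,0],[-5,5,-5,1]] U=[[3,-5,0,-1],[0,-3,-1,-5],[0,0,4,-5],[0,0,0,2]]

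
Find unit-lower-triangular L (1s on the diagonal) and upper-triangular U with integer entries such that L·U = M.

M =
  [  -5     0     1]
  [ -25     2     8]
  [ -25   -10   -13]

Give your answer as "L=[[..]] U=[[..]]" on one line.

L=[[1,0,0],[5,1,0],[5,-5,1]] U=[[-5,0,1],[0,2,3],[0,0,-3]]

  r1 -= 5·r0 → [0,2,3]
  r2 -= 5·r0 → [0,-10,-18]
  r2 -= -5·r1 → [0,0,-3]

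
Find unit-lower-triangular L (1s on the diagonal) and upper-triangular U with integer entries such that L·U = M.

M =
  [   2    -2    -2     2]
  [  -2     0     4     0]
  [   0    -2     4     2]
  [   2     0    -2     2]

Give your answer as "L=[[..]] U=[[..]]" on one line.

L=[[1,0,0,0],[-1,1,0,0],[0,1,1,0],[1,-1,1,1]] U=[[2,-2,-2,2],[0,-2,2,2],[0,0,2,0],[0,0,0,2]]

  r1 -= -1·r0 → [0,-2,2,2]
  r2 -= 0·r0 → [0,-2,4,2]
  r3 -= 1·r0 → [0,2,0,0]
  r2 -= 1·r1 → [0,0,2,0]
  r3 -= -1·r1 → [0,0,2,2]
  r3 -= 1·r2 → [0,0,0,2]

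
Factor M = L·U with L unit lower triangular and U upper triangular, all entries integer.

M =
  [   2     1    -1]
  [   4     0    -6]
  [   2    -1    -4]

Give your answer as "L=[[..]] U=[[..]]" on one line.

  R1 -= 2·R0 → [0,-2,-4]
  R2 -= 1·R0 → [0,-2,-3]
  R2 -= 1·R1 → [0,0,1]

L=[[1,0,0],[2,1,0],[1,1,1]] U=[[2,1,-1],[0,-2,-4],[0,0,1]]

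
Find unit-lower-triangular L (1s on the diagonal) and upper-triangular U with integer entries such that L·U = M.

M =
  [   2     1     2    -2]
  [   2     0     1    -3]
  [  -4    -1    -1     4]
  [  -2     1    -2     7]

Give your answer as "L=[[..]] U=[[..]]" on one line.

L=[[1,0,0,0],[1,1,0,0],[-2,-1,1,0],[-1,-2,-1,1]] U=[[2,1,2,-2],[0,-1,-1,-1],[0,0,2,-1],[0,0,0,2]]

  R1 -= 1·R0 → [0,-1,-1,-1]
  R2 -= -2·R0 → [0,1,3,0]
  R3 -= -1·R0 → [0,2,0,5]
  R2 -= -1·R1 → [0,0,2,-1]
  R3 -= -2·R1 → [0,0,-2,3]
  R3 -= -1·R2 → [0,0,0,2]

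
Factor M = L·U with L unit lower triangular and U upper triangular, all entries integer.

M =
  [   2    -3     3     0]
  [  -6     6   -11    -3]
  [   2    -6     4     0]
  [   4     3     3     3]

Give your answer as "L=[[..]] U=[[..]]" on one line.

  row1 -= -3·row0 → [0,-3,-2,-3]
  row2 -= 1·row0 → [0,-3,1,0]
  row3 -= 2·row0 → [0,9,-3,3]
  row2 -= 1·row1 → [0,0,3,3]
  row3 -= -3·row1 → [0,0,-9,-6]
  row3 -= -3·row2 → [0,0,0,3]

L=[[1,0,0,0],[-3,1,0,0],[1,1,1,0],[2,-3,-3,1]] U=[[2,-3,3,0],[0,-3,-2,-3],[0,0,3,3],[0,0,0,3]]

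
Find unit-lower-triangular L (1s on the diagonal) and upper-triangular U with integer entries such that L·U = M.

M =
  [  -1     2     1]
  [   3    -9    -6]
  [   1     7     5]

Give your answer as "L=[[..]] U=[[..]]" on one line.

  row1 -= -3·row0 → [0,-3,-3]
  row2 -= -1·row0 → [0,9,6]
  row2 -= -3·row1 → [0,0,-3]

L=[[1,0,0],[-3,1,0],[-1,-3,1]] U=[[-1,2,1],[0,-3,-3],[0,0,-3]]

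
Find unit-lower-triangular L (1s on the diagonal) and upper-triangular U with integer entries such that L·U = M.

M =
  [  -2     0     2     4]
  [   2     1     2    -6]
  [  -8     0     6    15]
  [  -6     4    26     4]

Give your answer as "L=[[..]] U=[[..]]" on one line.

L=[[1,0,0,0],[-1,1,0,0],[4,0,1,0],[3,4,-2,1]] U=[[-2,0,2,4],[0,1,4,-2],[0,0,-2,-1],[0,0,0,-2]]

  r1 -= -1·r0 → [0,1,4,-2]
  r2 -= 4·r0 → [0,0,-2,-1]
  r3 -= 3·r0 → [0,4,20,-8]
  r2 -= 0·r1 → [0,0,-2,-1]
  r3 -= 4·r1 → [0,0,4,0]
  r3 -= -2·r2 → [0,0,0,-2]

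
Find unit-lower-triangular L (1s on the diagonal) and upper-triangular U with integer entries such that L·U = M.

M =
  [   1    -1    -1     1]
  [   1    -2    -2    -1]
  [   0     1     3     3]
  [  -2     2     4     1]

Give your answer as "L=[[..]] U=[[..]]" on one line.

  R1 -= 1·R0 → [0,-1,-1,-2]
  R2 -= 0·R0 → [0,1,3,3]
  R3 -= -2·R0 → [0,0,2,3]
  R2 -= -1·R1 → [0,0,2,1]
  R3 -= 0·R1 → [0,0,2,3]
  R3 -= 1·R2 → [0,0,0,2]

L=[[1,0,0,0],[1,1,0,0],[0,-1,1,0],[-2,0,1,1]] U=[[1,-1,-1,1],[0,-1,-1,-2],[0,0,2,1],[0,0,0,2]]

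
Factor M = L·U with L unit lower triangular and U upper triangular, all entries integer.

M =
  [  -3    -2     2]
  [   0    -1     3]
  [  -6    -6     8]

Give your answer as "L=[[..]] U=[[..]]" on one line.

L=[[1,0,0],[0,1,0],[2,2,1]] U=[[-3,-2,2],[0,-1,3],[0,0,-2]]

  r1 -= 0·r0 → [0,-1,3]
  r2 -= 2·r0 → [0,-2,4]
  r2 -= 2·r1 → [0,0,-2]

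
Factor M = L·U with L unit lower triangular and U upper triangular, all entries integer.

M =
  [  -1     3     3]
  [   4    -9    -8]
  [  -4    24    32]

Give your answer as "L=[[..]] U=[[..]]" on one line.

L=[[1,0,0],[-4,1,0],[4,4,1]] U=[[-1,3,3],[0,3,4],[0,0,4]]

  R1 -= -4·R0 → [0,3,4]
  R2 -= 4·R0 → [0,12,20]
  R2 -= 4·R1 → [0,0,4]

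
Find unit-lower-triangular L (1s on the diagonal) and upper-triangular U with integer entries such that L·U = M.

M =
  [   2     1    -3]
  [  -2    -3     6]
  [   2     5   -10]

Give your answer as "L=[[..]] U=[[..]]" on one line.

L=[[1,0,0],[-1,1,0],[1,-2,1]] U=[[2,1,-3],[0,-2,3],[0,0,-1]]

  row1 -= -1·row0 → [0,-2,3]
  row2 -= 1·row0 → [0,4,-7]
  row2 -= -2·row1 → [0,0,-1]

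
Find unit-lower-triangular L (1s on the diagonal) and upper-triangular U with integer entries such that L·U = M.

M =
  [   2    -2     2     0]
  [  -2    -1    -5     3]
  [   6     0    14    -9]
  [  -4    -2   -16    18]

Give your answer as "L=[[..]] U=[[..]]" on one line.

L=[[1,0,0,0],[-1,1,0,0],[3,-2,1,0],[-2,2,-3,1]] U=[[2,-2,2,0],[0,-3,-3,3],[0,0,2,-3],[0,0,0,3]]

  row1 -= -1·row0 → [0,-3,-3,3]
  row2 -= 3·row0 → [0,6,8,-9]
  row3 -= -2·row0 → [0,-6,-12,18]
  row2 -= -2·row1 → [0,0,2,-3]
  row3 -= 2·row1 → [0,0,-6,12]
  row3 -= -3·row2 → [0,0,0,3]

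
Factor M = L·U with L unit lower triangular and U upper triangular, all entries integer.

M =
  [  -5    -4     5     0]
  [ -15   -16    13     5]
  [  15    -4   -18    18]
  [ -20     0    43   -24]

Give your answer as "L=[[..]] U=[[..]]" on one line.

  R1 -= 3·R0 → [0,-4,-2,5]
  R2 -= -3·R0 → [0,-16,-3,18]
  R3 -= 4·R0 → [0,16,23,-24]
  R2 -= 4·R1 → [0,0,5,-2]
  R3 -= -4·R1 → [0,0,15,-4]
  R3 -= 3·R2 → [0,0,0,2]

L=[[1,0,0,0],[3,1,0,0],[-3,4,1,0],[4,-4,3,1]] U=[[-5,-4,5,0],[0,-4,-2,5],[0,0,5,-2],[0,0,0,2]]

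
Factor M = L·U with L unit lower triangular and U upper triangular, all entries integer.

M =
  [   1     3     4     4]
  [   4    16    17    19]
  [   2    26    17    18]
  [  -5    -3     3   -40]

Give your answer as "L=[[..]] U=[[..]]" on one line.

L=[[1,0,0,0],[4,1,0,0],[2,5,1,0],[-5,3,5,1]] U=[[1,3,4,4],[0,4,1,3],[0,0,4,-5],[0,0,0,-4]]

  r1 -= 4·r0 → [0,4,1,3]
  r2 -= 2·r0 → [0,20,9,10]
  r3 -= -5·r0 → [0,12,23,-20]
  r2 -= 5·r1 → [0,0,4,-5]
  r3 -= 3·r1 → [0,0,20,-29]
  r3 -= 5·r2 → [0,0,0,-4]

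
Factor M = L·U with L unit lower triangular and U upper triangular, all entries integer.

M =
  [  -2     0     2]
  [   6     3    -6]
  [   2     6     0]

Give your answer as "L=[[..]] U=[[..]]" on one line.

L=[[1,0,0],[-3,1,0],[-1,2,1]] U=[[-2,0,2],[0,3,0],[0,0,2]]

  R1 -= -3·R0 → [0,3,0]
  R2 -= -1·R0 → [0,6,2]
  R2 -= 2·R1 → [0,0,2]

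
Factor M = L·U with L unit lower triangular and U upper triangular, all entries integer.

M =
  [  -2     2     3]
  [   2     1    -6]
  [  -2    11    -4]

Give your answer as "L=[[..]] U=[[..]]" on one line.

L=[[1,0,0],[-1,1,0],[1,3,1]] U=[[-2,2,3],[0,3,-3],[0,0,2]]

  R1 -= -1·R0 → [0,3,-3]
  R2 -= 1·R0 → [0,9,-7]
  R2 -= 3·R1 → [0,0,2]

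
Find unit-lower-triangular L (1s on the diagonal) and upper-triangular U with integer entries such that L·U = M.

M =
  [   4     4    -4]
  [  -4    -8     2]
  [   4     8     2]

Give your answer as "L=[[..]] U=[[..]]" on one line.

  R1 -= -1·R0 → [0,-4,-2]
  R2 -= 1·R0 → [0,4,6]
  R2 -= -1·R1 → [0,0,4]

L=[[1,0,0],[-1,1,0],[1,-1,1]] U=[[4,4,-4],[0,-4,-2],[0,0,4]]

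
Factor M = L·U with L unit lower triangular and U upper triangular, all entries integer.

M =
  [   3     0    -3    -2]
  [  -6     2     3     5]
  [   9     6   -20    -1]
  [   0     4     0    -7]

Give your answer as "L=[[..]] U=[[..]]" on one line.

  r1 -= -2·r0 → [0,2,-3,1]
  r2 -= 3·r0 → [0,6,-11,5]
  r3 -= 0·r0 → [0,4,0,-7]
  r2 -= 3·r1 → [0,0,-2,2]
  r3 -= 2·r1 → [0,0,6,-9]
  r3 -= -3·r2 → [0,0,0,-3]

L=[[1,0,0,0],[-2,1,0,0],[3,3,1,0],[0,2,-3,1]] U=[[3,0,-3,-2],[0,2,-3,1],[0,0,-2,2],[0,0,0,-3]]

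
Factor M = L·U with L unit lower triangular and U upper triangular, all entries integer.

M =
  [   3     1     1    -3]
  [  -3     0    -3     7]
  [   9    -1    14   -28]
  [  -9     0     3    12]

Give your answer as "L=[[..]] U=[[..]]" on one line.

L=[[1,0,0,0],[-1,1,0,0],[3,-4,1,0],[-3,3,4,1]] U=[[3,1,1,-3],[0,1,-2,4],[0,0,3,-3],[0,0,0,3]]

  r1 -= -1·r0 → [0,1,-2,4]
  r2 -= 3·r0 → [0,-4,11,-19]
  r3 -= -3·r0 → [0,3,6,3]
  r2 -= -4·r1 → [0,0,3,-3]
  r3 -= 3·r1 → [0,0,12,-9]
  r3 -= 4·r2 → [0,0,0,3]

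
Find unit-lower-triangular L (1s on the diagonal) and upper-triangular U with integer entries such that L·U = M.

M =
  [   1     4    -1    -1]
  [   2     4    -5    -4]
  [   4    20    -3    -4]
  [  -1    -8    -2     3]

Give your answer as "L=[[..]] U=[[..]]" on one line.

  r1 -= 2·r0 → [0,-4,-3,-2]
  r2 -= 4·r0 → [0,4,1,0]
  r3 -= -1·r0 → [0,-4,-3,2]
  r2 -= -1·r1 → [0,0,-2,-2]
  r3 -= 1·r1 → [0,0,0,4]
  r3 -= 0·r2 → [0,0,0,4]

L=[[1,0,0,0],[2,1,0,0],[4,-1,1,0],[-1,1,0,1]] U=[[1,4,-1,-1],[0,-4,-3,-2],[0,0,-2,-2],[0,0,0,4]]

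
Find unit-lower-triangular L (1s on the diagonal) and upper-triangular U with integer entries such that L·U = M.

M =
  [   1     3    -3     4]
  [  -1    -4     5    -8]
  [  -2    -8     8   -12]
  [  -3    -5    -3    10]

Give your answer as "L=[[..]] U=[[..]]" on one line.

  r1 -= -1·r0 → [0,-1,2,-4]
  r2 -= -2·r0 → [0,-2,2,-4]
  r3 -= -3·r0 → [0,4,-12,22]
  r2 -= 2·r1 → [0,0,-2,4]
  r3 -= -4·r1 → [0,0,-4,6]
  r3 -= 2·r2 → [0,0,0,-2]

L=[[1,0,0,0],[-1,1,0,0],[-2,2,1,0],[-3,-4,2,1]] U=[[1,3,-3,4],[0,-1,2,-4],[0,0,-2,4],[0,0,0,-2]]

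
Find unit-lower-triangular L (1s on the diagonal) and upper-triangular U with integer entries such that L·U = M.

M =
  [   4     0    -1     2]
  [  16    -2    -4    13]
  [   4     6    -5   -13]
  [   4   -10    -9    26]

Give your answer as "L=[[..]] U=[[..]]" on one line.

L=[[1,0,0,0],[4,1,0,0],[1,-3,1,0],[1,5,2,1]] U=[[4,0,-1,2],[0,-2,0,5],[0,0,-4,0],[0,0,0,-1]]

  r1 -= 4·r0 → [0,-2,0,5]
  r2 -= 1·r0 → [0,6,-4,-15]
  r3 -= 1·r0 → [0,-10,-8,24]
  r2 -= -3·r1 → [0,0,-4,0]
  r3 -= 5·r1 → [0,0,-8,-1]
  r3 -= 2·r2 → [0,0,0,-1]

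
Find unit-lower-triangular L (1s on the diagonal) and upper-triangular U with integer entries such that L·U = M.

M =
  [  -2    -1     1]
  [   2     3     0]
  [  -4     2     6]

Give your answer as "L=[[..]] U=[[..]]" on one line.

  row1 -= -1·row0 → [0,2,1]
  row2 -= 2·row0 → [0,4,4]
  row2 -= 2·row1 → [0,0,2]

L=[[1,0,0],[-1,1,0],[2,2,1]] U=[[-2,-1,1],[0,2,1],[0,0,2]]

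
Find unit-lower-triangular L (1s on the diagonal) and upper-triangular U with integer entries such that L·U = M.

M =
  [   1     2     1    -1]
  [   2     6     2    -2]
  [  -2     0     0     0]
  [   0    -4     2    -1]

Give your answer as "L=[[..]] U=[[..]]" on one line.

L=[[1,0,0,0],[2,1,0,0],[-2,2,1,0],[0,-2,1,1]] U=[[1,2,1,-1],[0,2,0,0],[0,0,2,-2],[0,0,0,1]]

  r1 -= 2·r0 → [0,2,0,0]
  r2 -= -2·r0 → [0,4,2,-2]
  r3 -= 0·r0 → [0,-4,2,-1]
  r2 -= 2·r1 → [0,0,2,-2]
  r3 -= -2·r1 → [0,0,2,-1]
  r3 -= 1·r2 → [0,0,0,1]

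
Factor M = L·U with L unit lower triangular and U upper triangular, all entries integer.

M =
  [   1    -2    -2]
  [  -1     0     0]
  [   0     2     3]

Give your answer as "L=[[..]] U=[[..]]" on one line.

  row1 -= -1·row0 → [0,-2,-2]
  row2 -= 0·row0 → [0,2,3]
  row2 -= -1·row1 → [0,0,1]

L=[[1,0,0],[-1,1,0],[0,-1,1]] U=[[1,-2,-2],[0,-2,-2],[0,0,1]]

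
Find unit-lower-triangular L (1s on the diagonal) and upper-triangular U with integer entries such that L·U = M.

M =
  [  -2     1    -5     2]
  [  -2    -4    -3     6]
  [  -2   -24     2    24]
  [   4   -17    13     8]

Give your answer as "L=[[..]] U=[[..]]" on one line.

L=[[1,0,0,0],[1,1,0,0],[1,5,1,0],[-2,3,1,1]] U=[[-2,1,-5,2],[0,-5,2,4],[0,0,-3,2],[0,0,0,-2]]

  R1 -= 1·R0 → [0,-5,2,4]
  R2 -= 1·R0 → [0,-25,7,22]
  R3 -= -2·R0 → [0,-15,3,12]
  R2 -= 5·R1 → [0,0,-3,2]
  R3 -= 3·R1 → [0,0,-3,0]
  R3 -= 1·R2 → [0,0,0,-2]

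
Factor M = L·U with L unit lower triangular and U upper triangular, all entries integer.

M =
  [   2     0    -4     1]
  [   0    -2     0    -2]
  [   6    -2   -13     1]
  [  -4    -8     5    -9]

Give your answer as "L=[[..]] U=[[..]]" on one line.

L=[[1,0,0,0],[0,1,0,0],[3,1,1,0],[-2,4,3,1]] U=[[2,0,-4,1],[0,-2,0,-2],[0,0,-1,0],[0,0,0,1]]

  row1 -= 0·row0 → [0,-2,0,-2]
  row2 -= 3·row0 → [0,-2,-1,-2]
  row3 -= -2·row0 → [0,-8,-3,-7]
  row2 -= 1·row1 → [0,0,-1,0]
  row3 -= 4·row1 → [0,0,-3,1]
  row3 -= 3·row2 → [0,0,0,1]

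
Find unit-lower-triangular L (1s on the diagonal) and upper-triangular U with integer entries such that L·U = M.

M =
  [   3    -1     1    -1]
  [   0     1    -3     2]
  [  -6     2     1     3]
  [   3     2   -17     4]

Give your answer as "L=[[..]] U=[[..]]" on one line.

L=[[1,0,0,0],[0,1,0,0],[-2,0,1,0],[1,3,-3,1]] U=[[3,-1,1,-1],[0,1,-3,2],[0,0,3,1],[0,0,0,2]]

  R1 -= 0·R0 → [0,1,-3,2]
  R2 -= -2·R0 → [0,0,3,1]
  R3 -= 1·R0 → [0,3,-18,5]
  R2 -= 0·R1 → [0,0,3,1]
  R3 -= 3·R1 → [0,0,-9,-1]
  R3 -= -3·R2 → [0,0,0,2]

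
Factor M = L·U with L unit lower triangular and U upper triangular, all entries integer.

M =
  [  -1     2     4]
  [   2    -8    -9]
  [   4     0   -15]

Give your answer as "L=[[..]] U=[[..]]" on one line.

L=[[1,0,0],[-2,1,0],[-4,-2,1]] U=[[-1,2,4],[0,-4,-1],[0,0,-1]]

  R1 -= -2·R0 → [0,-4,-1]
  R2 -= -4·R0 → [0,8,1]
  R2 -= -2·R1 → [0,0,-1]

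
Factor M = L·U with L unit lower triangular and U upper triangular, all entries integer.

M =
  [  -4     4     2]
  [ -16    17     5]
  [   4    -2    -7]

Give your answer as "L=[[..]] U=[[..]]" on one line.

  R1 -= 4·R0 → [0,1,-3]
  R2 -= -1·R0 → [0,2,-5]
  R2 -= 2·R1 → [0,0,1]

L=[[1,0,0],[4,1,0],[-1,2,1]] U=[[-4,4,2],[0,1,-3],[0,0,1]]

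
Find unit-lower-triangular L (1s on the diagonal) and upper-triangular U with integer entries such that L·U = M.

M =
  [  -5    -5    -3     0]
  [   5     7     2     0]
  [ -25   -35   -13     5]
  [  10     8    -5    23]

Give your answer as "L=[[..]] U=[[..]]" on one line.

  R1 -= -1·R0 → [0,2,-1,0]
  R2 -= 5·R0 → [0,-10,2,5]
  R3 -= -2·R0 → [0,-2,-11,23]
  R2 -= -5·R1 → [0,0,-3,5]
  R3 -= -1·R1 → [0,0,-12,23]
  R3 -= 4·R2 → [0,0,0,3]

L=[[1,0,0,0],[-1,1,0,0],[5,-5,1,0],[-2,-1,4,1]] U=[[-5,-5,-3,0],[0,2,-1,0],[0,0,-3,5],[0,0,0,3]]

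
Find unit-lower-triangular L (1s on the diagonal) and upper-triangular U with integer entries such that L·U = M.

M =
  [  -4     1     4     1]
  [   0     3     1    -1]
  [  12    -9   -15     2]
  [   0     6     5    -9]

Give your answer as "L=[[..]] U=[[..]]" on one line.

  R1 -= 0·R0 → [0,3,1,-1]
  R2 -= -3·R0 → [0,-6,-3,5]
  R3 -= 0·R0 → [0,6,5,-9]
  R2 -= -2·R1 → [0,0,-1,3]
  R3 -= 2·R1 → [0,0,3,-7]
  R3 -= -3·R2 → [0,0,0,2]

L=[[1,0,0,0],[0,1,0,0],[-3,-2,1,0],[0,2,-3,1]] U=[[-4,1,4,1],[0,3,1,-1],[0,0,-1,3],[0,0,0,2]]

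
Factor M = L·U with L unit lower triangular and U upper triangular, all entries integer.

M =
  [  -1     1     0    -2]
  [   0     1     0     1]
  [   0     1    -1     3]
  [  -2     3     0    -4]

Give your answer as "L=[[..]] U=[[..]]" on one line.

  row1 -= 0·row0 → [0,1,0,1]
  row2 -= 0·row0 → [0,1,-1,3]
  row3 -= 2·row0 → [0,1,0,0]
  row2 -= 1·row1 → [0,0,-1,2]
  row3 -= 1·row1 → [0,0,0,-1]
  row3 -= 0·row2 → [0,0,0,-1]

L=[[1,0,0,0],[0,1,0,0],[0,1,1,0],[2,1,0,1]] U=[[-1,1,0,-2],[0,1,0,1],[0,0,-1,2],[0,0,0,-1]]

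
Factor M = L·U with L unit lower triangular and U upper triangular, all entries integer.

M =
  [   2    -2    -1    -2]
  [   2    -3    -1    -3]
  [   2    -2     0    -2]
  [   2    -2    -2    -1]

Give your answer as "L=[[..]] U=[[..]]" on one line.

  r1 -= 1·r0 → [0,-1,0,-1]
  r2 -= 1·r0 → [0,0,1,0]
  r3 -= 1·r0 → [0,0,-1,1]
  r2 -= 0·r1 → [0,0,1,0]
  r3 -= 0·r1 → [0,0,-1,1]
  r3 -= -1·r2 → [0,0,0,1]

L=[[1,0,0,0],[1,1,0,0],[1,0,1,0],[1,0,-1,1]] U=[[2,-2,-1,-2],[0,-1,0,-1],[0,0,1,0],[0,0,0,1]]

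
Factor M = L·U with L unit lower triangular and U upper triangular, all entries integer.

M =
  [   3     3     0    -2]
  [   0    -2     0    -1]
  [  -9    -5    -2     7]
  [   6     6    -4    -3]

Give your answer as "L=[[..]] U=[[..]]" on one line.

  R1 -= 0·R0 → [0,-2,0,-1]
  R2 -= -3·R0 → [0,4,-2,1]
  R3 -= 2·R0 → [0,0,-4,1]
  R2 -= -2·R1 → [0,0,-2,-1]
  R3 -= 0·R1 → [0,0,-4,1]
  R3 -= 2·R2 → [0,0,0,3]

L=[[1,0,0,0],[0,1,0,0],[-3,-2,1,0],[2,0,2,1]] U=[[3,3,0,-2],[0,-2,0,-1],[0,0,-2,-1],[0,0,0,3]]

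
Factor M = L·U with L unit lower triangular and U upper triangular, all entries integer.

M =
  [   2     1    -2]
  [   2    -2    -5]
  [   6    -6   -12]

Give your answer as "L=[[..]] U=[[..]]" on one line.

  R1 -= 1·R0 → [0,-3,-3]
  R2 -= 3·R0 → [0,-9,-6]
  R2 -= 3·R1 → [0,0,3]

L=[[1,0,0],[1,1,0],[3,3,1]] U=[[2,1,-2],[0,-3,-3],[0,0,3]]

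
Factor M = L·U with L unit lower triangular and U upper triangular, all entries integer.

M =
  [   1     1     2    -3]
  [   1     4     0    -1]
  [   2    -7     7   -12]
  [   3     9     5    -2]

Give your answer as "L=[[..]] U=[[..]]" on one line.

  R1 -= 1·R0 → [0,3,-2,2]
  R2 -= 2·R0 → [0,-9,3,-6]
  R3 -= 3·R0 → [0,6,-1,7]
  R2 -= -3·R1 → [0,0,-3,0]
  R3 -= 2·R1 → [0,0,3,3]
  R3 -= -1·R2 → [0,0,0,3]

L=[[1,0,0,0],[1,1,0,0],[2,-3,1,0],[3,2,-1,1]] U=[[1,1,2,-3],[0,3,-2,2],[0,0,-3,0],[0,0,0,3]]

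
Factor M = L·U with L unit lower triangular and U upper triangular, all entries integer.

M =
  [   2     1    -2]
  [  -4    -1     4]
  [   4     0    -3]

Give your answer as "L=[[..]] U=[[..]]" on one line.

L=[[1,0,0],[-2,1,0],[2,-2,1]] U=[[2,1,-2],[0,1,0],[0,0,1]]

  row1 -= -2·row0 → [0,1,0]
  row2 -= 2·row0 → [0,-2,1]
  row2 -= -2·row1 → [0,0,1]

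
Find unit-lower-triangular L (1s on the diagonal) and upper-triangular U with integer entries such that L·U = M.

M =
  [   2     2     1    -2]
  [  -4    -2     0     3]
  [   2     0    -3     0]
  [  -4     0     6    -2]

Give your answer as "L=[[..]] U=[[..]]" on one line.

  R1 -= -2·R0 → [0,2,2,-1]
  R2 -= 1·R0 → [0,-2,-4,2]
  R3 -= -2·R0 → [0,4,8,-6]
  R2 -= -1·R1 → [0,0,-2,1]
  R3 -= 2·R1 → [0,0,4,-4]
  R3 -= -2·R2 → [0,0,0,-2]

L=[[1,0,0,0],[-2,1,0,0],[1,-1,1,0],[-2,2,-2,1]] U=[[2,2,1,-2],[0,2,2,-1],[0,0,-2,1],[0,0,0,-2]]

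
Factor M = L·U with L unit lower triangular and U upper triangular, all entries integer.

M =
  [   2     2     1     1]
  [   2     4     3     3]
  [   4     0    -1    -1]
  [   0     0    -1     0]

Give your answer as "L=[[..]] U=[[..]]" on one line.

  row1 -= 1·row0 → [0,2,2,2]
  row2 -= 2·row0 → [0,-4,-3,-3]
  row3 -= 0·row0 → [0,0,-1,0]
  row2 -= -2·row1 → [0,0,1,1]
  row3 -= 0·row1 → [0,0,-1,0]
  row3 -= -1·row2 → [0,0,0,1]

L=[[1,0,0,0],[1,1,0,0],[2,-2,1,0],[0,0,-1,1]] U=[[2,2,1,1],[0,2,2,2],[0,0,1,1],[0,0,0,1]]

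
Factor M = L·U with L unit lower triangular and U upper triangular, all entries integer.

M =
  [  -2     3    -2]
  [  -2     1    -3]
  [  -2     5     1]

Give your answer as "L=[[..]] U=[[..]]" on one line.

  r1 -= 1·r0 → [0,-2,-1]
  r2 -= 1·r0 → [0,2,3]
  r2 -= -1·r1 → [0,0,2]

L=[[1,0,0],[1,1,0],[1,-1,1]] U=[[-2,3,-2],[0,-2,-1],[0,0,2]]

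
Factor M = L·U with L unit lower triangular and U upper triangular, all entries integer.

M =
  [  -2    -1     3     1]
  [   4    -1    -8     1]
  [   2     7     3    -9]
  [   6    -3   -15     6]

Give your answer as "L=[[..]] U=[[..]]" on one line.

L=[[1,0,0,0],[-2,1,0,0],[-1,-2,1,0],[-3,2,-1,1]] U=[[-2,-1,3,1],[0,-3,-2,3],[0,0,2,-2],[0,0,0,1]]

  R1 -= -2·R0 → [0,-3,-2,3]
  R2 -= -1·R0 → [0,6,6,-8]
  R3 -= -3·R0 → [0,-6,-6,9]
  R2 -= -2·R1 → [0,0,2,-2]
  R3 -= 2·R1 → [0,0,-2,3]
  R3 -= -1·R2 → [0,0,0,1]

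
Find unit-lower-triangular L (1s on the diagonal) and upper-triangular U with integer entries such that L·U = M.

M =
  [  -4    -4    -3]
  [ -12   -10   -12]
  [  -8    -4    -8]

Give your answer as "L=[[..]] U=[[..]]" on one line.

  R1 -= 3·R0 → [0,2,-3]
  R2 -= 2·R0 → [0,4,-2]
  R2 -= 2·R1 → [0,0,4]

L=[[1,0,0],[3,1,0],[2,2,1]] U=[[-4,-4,-3],[0,2,-3],[0,0,4]]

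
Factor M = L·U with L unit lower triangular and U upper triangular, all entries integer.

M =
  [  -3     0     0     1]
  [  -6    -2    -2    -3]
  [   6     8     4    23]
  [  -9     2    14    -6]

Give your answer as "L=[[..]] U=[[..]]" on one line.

L=[[1,0,0,0],[2,1,0,0],[-2,-4,1,0],[3,-1,-3,1]] U=[[-3,0,0,1],[0,-2,-2,-5],[0,0,-4,5],[0,0,0,1]]

  R1 -= 2·R0 → [0,-2,-2,-5]
  R2 -= -2·R0 → [0,8,4,25]
  R3 -= 3·R0 → [0,2,14,-9]
  R2 -= -4·R1 → [0,0,-4,5]
  R3 -= -1·R1 → [0,0,12,-14]
  R3 -= -3·R2 → [0,0,0,1]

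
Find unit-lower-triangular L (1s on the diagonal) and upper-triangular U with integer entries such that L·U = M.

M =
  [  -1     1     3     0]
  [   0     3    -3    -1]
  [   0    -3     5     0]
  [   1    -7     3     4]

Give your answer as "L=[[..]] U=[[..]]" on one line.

L=[[1,0,0,0],[0,1,0,0],[0,-1,1,0],[-1,-2,0,1]] U=[[-1,1,3,0],[0,3,-3,-1],[0,0,2,-1],[0,0,0,2]]

  row1 -= 0·row0 → [0,3,-3,-1]
  row2 -= 0·row0 → [0,-3,5,0]
  row3 -= -1·row0 → [0,-6,6,4]
  row2 -= -1·row1 → [0,0,2,-1]
  row3 -= -2·row1 → [0,0,0,2]
  row3 -= 0·row2 → [0,0,0,2]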